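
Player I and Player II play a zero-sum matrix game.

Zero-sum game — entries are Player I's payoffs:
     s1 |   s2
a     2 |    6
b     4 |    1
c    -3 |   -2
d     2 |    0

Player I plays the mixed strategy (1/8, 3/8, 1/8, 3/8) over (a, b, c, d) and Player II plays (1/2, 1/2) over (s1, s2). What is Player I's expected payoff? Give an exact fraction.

3/2

Against (1/2, 1/2), each row's expected payoff is a: 4; b: 5/2; c: -5/2; d: 1.
Taking the (1/8, 3/8, 1/8, 3/8)-weighted average: (1/8)·(4) + (3/8)·(5/2) + (1/8)·(-5/2) + (3/8)·(1) = 3/2.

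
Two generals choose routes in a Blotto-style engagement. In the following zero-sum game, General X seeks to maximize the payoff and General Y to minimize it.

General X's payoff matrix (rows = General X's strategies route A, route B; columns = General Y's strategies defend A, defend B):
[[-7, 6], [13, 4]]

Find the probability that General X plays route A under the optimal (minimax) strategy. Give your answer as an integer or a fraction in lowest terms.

9/22

Row minima are -7 and 4, so General X's maximin is 4; column maxima are 13 and 6, so General Y's minimax is 6. These differ, so the equilibrium is in mixed strategies.
Let General X play route A with probability p. General Y is indifferent when −7p + 13(1−p) = 6p + 4(1−p), giving p = 9/22.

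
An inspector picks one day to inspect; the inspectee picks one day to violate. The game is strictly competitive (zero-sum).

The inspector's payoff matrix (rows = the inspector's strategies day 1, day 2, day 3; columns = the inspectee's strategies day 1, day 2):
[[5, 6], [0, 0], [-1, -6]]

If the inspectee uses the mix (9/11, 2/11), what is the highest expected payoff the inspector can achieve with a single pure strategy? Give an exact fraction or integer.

day 1: (5)·(9/11) + (6)·(2/11) = 57/11.
day 2: (0)·(9/11) + (0)·(2/11) = 0.
day 3: (-1)·(9/11) + (-6)·(2/11) = -21/11.
The best pure response is day 1 with expected payoff 57/11.

57/11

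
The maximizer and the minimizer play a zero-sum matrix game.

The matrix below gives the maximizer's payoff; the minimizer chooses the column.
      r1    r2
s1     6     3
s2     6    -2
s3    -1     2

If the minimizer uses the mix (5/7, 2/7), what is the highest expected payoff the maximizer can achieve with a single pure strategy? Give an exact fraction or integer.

36/7

s1: (6)·(5/7) + (3)·(2/7) = 36/7.
s2: (6)·(5/7) + (-2)·(2/7) = 26/7.
s3: (-1)·(5/7) + (2)·(2/7) = -1/7.
The best pure response is s1 with expected payoff 36/7.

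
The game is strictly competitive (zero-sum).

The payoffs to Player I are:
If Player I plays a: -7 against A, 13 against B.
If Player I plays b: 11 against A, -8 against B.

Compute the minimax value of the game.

29/13

Row minima are -7 and -8, so Player I's maximin is -7; column maxima are 11 and 13, so Player II's minimax is 11. These differ, so the equilibrium is in mixed strategies.
Let Player I play a with probability p. Player II is indifferent when −7p + 11(1−p) = 13p − 8(1−p), giving p = 19/39.
Let Player II play A with probability q. Player I is indifferent when −7q + 13(1−q) = 11q − 8(1−q), giving q = 7/13.
The value is -7·(7/13) + (13)·(6/13) = 29/13.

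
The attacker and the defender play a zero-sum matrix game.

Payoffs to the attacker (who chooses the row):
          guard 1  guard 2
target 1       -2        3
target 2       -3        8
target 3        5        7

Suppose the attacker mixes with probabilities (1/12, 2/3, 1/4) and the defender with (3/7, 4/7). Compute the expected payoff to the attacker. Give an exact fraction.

319/84

Against (3/7, 4/7), each row's expected payoff is target 1: 6/7; target 2: 23/7; target 3: 43/7.
Taking the (1/12, 2/3, 1/4)-weighted average: (1/12)·(6/7) + (2/3)·(23/7) + (1/4)·(43/7) = 319/84.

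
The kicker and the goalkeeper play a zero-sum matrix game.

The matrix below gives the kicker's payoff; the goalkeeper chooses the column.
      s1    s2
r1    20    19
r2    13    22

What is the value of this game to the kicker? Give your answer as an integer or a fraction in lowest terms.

193/10

Row minima are 19 and 13, so the kicker's maximin is 19; column maxima are 20 and 22, so the goalkeeper's minimax is 20. These differ, so the equilibrium is in mixed strategies.
Let the kicker play r1 with probability p. The goalkeeper is indifferent when 20p + 13(1−p) = 19p + 22(1−p), giving p = 9/10.
Let the goalkeeper play s1 with probability q. The kicker is indifferent when 20q + 19(1−q) = 13q + 22(1−q), giving q = 3/10.
The value is 20·(3/10) + (19)·(7/10) = 193/10.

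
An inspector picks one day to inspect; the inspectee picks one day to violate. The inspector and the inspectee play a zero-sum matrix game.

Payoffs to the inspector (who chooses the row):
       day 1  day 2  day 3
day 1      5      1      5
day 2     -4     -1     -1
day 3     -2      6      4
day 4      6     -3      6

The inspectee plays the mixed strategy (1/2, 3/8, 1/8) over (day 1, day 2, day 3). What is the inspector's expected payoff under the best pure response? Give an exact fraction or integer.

7/2

day 1: (5)·(1/2) + (1)·(3/8) + (5)·(1/8) = 7/2.
day 2: (-4)·(1/2) + (-1)·(3/8) + (-1)·(1/8) = -5/2.
day 3: (-2)·(1/2) + (6)·(3/8) + (4)·(1/8) = 7/4.
day 4: (6)·(1/2) + (-3)·(3/8) + (6)·(1/8) = 21/8.
The best pure response is day 1 with expected payoff 7/2.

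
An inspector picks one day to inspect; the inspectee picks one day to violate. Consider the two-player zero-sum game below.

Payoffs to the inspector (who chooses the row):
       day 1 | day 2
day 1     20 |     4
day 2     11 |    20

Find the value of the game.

356/25

Row minima are 4 and 11, so the inspector's maximin is 11; column maxima are 20 and 20, so the inspectee's minimax is 20. These differ, so the equilibrium is in mixed strategies.
Let the inspector play day 1 with probability p. The inspectee is indifferent when 20p + 11(1−p) = 4p + 20(1−p), giving p = 9/25.
Let the inspectee play day 1 with probability q. The inspector is indifferent when 20q + 4(1−q) = 11q + 20(1−q), giving q = 16/25.
The value is 20·(16/25) + (4)·(9/25) = 356/25.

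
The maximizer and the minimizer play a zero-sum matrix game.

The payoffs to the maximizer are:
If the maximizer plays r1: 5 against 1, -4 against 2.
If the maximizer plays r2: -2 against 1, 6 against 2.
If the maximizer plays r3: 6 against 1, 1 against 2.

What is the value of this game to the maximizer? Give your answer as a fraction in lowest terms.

38/13

Row r1 is strictly dominated by row r3, so the maximizer never plays it.
The remaining 2×2 game on (r2, r3) × (1, 2) has no saddle point. Let the maximizer play r2 with probability p; indifference gives −2p + 6(1−p) = 6p + (1−p), so p = 5/13.
Similarly the minimizer's optimal q on 1 is 5/13, and the value is -2·(5/13) + (6)·(8/13) = 38/13.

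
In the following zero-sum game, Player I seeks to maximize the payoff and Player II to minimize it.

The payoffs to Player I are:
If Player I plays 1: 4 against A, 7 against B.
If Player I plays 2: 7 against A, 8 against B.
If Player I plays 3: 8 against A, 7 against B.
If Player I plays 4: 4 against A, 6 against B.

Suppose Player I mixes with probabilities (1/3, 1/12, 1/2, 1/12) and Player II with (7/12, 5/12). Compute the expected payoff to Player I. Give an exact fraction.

Against (7/12, 5/12), each row's expected payoff is 1: 21/4; 2: 89/12; 3: 91/12; 4: 29/6.
Taking the (1/3, 1/12, 1/2, 1/12)-weighted average: (1/3)·(21/4) + (1/12)·(89/12) + (1/2)·(91/12) + (1/12)·(29/6) = 105/16.

105/16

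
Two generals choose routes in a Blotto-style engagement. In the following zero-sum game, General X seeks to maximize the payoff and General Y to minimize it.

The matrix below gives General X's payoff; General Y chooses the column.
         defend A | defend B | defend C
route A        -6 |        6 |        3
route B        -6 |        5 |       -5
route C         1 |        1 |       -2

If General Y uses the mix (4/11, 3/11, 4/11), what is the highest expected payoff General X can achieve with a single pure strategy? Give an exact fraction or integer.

6/11

route A: (-6)·(4/11) + (6)·(3/11) + (3)·(4/11) = 6/11.
route B: (-6)·(4/11) + (5)·(3/11) + (-5)·(4/11) = -29/11.
route C: (1)·(4/11) + (1)·(3/11) + (-2)·(4/11) = -1/11.
The best pure response is route A with expected payoff 6/11.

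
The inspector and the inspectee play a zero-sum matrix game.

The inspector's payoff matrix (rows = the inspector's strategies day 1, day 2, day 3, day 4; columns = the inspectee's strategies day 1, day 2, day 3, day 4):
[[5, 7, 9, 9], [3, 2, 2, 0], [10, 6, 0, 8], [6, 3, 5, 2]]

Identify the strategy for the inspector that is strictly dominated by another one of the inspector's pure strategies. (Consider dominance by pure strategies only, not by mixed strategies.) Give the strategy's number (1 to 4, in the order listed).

Compare day 2 with day 1: 5 > 3, 7 > 2, 9 > 2, 9 > 0.
So day 1 strictly dominates day 2 for the inspector; day 2 is strictly dominated.

2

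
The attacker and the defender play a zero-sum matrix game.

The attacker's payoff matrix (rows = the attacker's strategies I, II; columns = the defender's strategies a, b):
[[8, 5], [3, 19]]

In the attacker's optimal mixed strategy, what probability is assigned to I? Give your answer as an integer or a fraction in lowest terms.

Row minima are 5 and 3, so the attacker's maximin is 5; column maxima are 8 and 19, so the defender's minimax is 8. These differ, so the equilibrium is in mixed strategies.
Let the attacker play I with probability p. The defender is indifferent when 8p + 3(1−p) = 5p + 19(1−p), giving p = 16/19.

16/19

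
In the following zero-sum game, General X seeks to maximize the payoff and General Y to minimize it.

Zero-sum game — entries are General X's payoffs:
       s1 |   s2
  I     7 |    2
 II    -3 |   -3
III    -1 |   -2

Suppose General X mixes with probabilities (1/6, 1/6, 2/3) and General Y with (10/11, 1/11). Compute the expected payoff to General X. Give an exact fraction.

Against (10/11, 1/11), each row's expected payoff is I: 72/11; II: -3; III: -12/11.
Taking the (1/6, 1/6, 2/3)-weighted average: (1/6)·(72/11) + (1/6)·(-3) + (2/3)·(-12/11) = -3/22.

-3/22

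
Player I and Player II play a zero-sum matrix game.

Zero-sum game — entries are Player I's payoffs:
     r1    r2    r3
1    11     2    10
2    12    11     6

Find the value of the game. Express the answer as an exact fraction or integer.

98/13

Column r1 is strictly dominated by r3 for Player II (it gives Player I more in every row).
The remaining 2×2 game on (1, 2) × (r2, r3) has no saddle point. Let Player I play 1 with probability p; indifference gives 2p + 11(1−p) = 10p + 6(1−p), so p = 5/13.
Similarly Player II's optimal q on r2 is 4/13, and the value is 2·(4/13) + (10)·(9/13) = 98/13.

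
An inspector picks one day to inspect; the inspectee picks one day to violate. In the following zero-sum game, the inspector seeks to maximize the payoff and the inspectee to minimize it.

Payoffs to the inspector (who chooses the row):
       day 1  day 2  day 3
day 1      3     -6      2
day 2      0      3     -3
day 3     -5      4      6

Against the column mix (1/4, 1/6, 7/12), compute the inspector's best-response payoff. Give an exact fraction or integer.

35/12

day 1: (3)·(1/4) + (-6)·(1/6) + (2)·(7/12) = 11/12.
day 2: (0)·(1/4) + (3)·(1/6) + (-3)·(7/12) = -5/4.
day 3: (-5)·(1/4) + (4)·(1/6) + (6)·(7/12) = 35/12.
The best pure response is day 3 with expected payoff 35/12.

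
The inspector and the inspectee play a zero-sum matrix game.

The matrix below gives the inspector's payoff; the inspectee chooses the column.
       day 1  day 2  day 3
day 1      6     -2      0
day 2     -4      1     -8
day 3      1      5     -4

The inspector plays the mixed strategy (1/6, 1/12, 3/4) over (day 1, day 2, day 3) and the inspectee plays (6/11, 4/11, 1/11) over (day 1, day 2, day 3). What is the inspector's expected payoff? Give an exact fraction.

Against (6/11, 4/11, 1/11), each row's expected payoff is day 1: 28/11; day 2: -28/11; day 3: 2.
Taking the (1/6, 1/12, 3/4)-weighted average: (1/6)·(28/11) + (1/12)·(-28/11) + (3/4)·(2) = 113/66.

113/66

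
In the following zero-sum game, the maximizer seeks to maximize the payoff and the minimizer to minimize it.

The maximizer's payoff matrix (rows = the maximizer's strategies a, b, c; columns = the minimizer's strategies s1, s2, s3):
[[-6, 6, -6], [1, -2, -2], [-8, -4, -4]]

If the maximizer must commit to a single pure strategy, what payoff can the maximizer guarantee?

The worst-case payoff for each row is a: -6, b: -2, c: -8.
The best of these is -2.

-2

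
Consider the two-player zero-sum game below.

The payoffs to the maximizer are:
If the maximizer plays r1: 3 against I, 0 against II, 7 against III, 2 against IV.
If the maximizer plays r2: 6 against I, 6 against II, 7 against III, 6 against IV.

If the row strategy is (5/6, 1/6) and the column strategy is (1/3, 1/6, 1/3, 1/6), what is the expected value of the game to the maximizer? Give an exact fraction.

37/9

Against (1/3, 1/6, 1/3, 1/6), each row's expected payoff is r1: 11/3; r2: 19/3.
Taking the (5/6, 1/6)-weighted average: (5/6)·(11/3) + (1/6)·(19/3) = 37/9.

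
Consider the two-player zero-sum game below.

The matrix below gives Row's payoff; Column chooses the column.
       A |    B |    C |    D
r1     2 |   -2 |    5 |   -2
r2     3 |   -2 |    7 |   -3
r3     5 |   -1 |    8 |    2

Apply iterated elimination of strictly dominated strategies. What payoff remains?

Column A is strictly dominated by B for Column (-2<2, -2<3, -1<5); eliminate A.
Row r2 is strictly dominated by row r3 (-1>-2, 8>7, 2>-3); eliminate r2.
Row r1 is strictly dominated by row r3 (-1>-2, 8>5, 2>-2); eliminate r1.
Column C is strictly dominated by B for Column (-1<8); eliminate C.
Column D is strictly dominated by B for Column (-1<2); eliminate D.
Only (r3, B) remains, with payoff -1.

-1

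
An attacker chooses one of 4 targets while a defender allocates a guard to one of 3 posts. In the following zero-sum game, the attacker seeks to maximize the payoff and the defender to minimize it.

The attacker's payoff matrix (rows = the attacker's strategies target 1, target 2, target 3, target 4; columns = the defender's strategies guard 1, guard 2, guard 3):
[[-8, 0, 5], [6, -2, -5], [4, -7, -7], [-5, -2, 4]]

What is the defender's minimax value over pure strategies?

0

The worst case (largest entry) in each column is guard 1: 6, guard 2: 0, guard 3: 5.
The best (smallest) of these is 0.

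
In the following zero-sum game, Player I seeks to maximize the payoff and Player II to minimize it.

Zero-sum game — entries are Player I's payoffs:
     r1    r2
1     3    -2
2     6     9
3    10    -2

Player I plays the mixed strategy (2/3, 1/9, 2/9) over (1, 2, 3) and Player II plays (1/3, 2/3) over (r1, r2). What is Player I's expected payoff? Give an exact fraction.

10/9

Against (1/3, 2/3), each row's expected payoff is 1: -1/3; 2: 8; 3: 2.
Taking the (2/3, 1/9, 2/9)-weighted average: (2/3)·(-1/3) + (1/9)·(8) + (2/9)·(2) = 10/9.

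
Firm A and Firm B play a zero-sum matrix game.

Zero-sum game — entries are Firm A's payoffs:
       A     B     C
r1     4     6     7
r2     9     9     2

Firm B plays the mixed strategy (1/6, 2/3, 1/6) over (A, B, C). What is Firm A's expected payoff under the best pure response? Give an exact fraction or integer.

r1: (4)·(1/6) + (6)·(2/3) + (7)·(1/6) = 35/6.
r2: (9)·(1/6) + (9)·(2/3) + (2)·(1/6) = 47/6.
The best pure response is r2 with expected payoff 47/6.

47/6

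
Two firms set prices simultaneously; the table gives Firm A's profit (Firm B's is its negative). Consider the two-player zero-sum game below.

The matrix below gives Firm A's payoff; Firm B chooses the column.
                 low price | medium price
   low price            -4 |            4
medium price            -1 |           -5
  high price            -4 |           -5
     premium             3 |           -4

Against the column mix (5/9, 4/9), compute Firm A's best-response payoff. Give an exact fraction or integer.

-1/9

low price: (-4)·(5/9) + (4)·(4/9) = -4/9.
medium price: (-1)·(5/9) + (-5)·(4/9) = -25/9.
high price: (-4)·(5/9) + (-5)·(4/9) = -40/9.
premium: (3)·(5/9) + (-4)·(4/9) = -1/9.
The best pure response is premium with expected payoff -1/9.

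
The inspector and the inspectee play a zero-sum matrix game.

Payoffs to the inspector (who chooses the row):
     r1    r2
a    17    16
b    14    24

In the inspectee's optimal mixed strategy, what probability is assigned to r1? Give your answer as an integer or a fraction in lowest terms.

Row minima are 16 and 14, so the inspector's maximin is 16; column maxima are 17 and 24, so the inspectee's minimax is 17. These differ, so the equilibrium is in mixed strategies.
Let the inspectee play r1 with probability q. The inspector is indifferent when 17q + 16(1−q) = 14q + 24(1−q), giving q = 8/11.

8/11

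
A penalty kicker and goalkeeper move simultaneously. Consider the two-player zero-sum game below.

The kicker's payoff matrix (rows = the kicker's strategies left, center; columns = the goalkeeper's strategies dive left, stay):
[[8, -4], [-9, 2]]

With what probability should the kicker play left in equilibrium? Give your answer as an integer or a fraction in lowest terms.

11/23

Row minima are -4 and -9, so the kicker's maximin is -4; column maxima are 8 and 2, so the goalkeeper's minimax is 2. These differ, so the equilibrium is in mixed strategies.
Let the kicker play left with probability p. The goalkeeper is indifferent when 8p − 9(1−p) = −4p + 2(1−p), giving p = 11/23.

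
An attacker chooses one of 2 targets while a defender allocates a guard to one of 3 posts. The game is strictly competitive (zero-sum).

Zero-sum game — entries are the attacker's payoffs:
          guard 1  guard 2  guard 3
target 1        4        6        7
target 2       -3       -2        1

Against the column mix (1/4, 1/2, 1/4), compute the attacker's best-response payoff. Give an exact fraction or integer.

target 1: (4)·(1/4) + (6)·(1/2) + (7)·(1/4) = 23/4.
target 2: (-3)·(1/4) + (-2)·(1/2) + (1)·(1/4) = -3/2.
The best pure response is target 1 with expected payoff 23/4.

23/4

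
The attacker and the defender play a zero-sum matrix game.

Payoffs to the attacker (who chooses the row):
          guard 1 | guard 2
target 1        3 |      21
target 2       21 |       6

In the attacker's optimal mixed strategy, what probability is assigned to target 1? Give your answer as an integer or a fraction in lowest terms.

5/11

Row minima are 3 and 6, so the attacker's maximin is 6; column maxima are 21 and 21, so the defender's minimax is 21. These differ, so the equilibrium is in mixed strategies.
Let the attacker play target 1 with probability p. The defender is indifferent when 3p + 21(1−p) = 21p + 6(1−p), giving p = 5/11.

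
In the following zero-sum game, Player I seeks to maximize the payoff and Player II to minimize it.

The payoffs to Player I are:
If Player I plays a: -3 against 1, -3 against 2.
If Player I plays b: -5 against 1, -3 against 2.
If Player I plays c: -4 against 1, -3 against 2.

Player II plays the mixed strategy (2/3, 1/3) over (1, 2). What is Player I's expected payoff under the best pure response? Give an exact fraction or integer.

-3

a: (-3)·(2/3) + (-3)·(1/3) = -3.
b: (-5)·(2/3) + (-3)·(1/3) = -13/3.
c: (-4)·(2/3) + (-3)·(1/3) = -11/3.
The best pure response is a with expected payoff -3.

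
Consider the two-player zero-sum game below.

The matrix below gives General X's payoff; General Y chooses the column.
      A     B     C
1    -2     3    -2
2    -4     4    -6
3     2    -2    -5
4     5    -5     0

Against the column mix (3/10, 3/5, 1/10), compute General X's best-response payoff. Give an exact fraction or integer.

1: (-2)·(3/10) + (3)·(3/5) + (-2)·(1/10) = 1.
2: (-4)·(3/10) + (4)·(3/5) + (-6)·(1/10) = 3/5.
3: (2)·(3/10) + (-2)·(3/5) + (-5)·(1/10) = -11/10.
4: (5)·(3/10) + (-5)·(3/5) + (0)·(1/10) = -3/2.
The best pure response is 1 with expected payoff 1.

1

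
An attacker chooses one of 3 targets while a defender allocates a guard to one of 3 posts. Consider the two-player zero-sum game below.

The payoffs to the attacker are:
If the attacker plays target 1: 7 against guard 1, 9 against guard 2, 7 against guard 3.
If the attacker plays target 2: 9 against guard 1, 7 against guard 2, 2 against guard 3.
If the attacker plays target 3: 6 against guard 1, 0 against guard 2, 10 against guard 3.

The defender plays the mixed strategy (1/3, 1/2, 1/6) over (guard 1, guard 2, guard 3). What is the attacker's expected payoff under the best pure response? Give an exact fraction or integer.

target 1: (7)·(1/3) + (9)·(1/2) + (7)·(1/6) = 8.
target 2: (9)·(1/3) + (7)·(1/2) + (2)·(1/6) = 41/6.
target 3: (6)·(1/3) + (0)·(1/2) + (10)·(1/6) = 11/3.
The best pure response is target 1 with expected payoff 8.

8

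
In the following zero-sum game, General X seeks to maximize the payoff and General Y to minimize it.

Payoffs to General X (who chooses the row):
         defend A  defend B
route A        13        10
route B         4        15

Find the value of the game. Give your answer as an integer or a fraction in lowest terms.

Row minima are 10 and 4, so General X's maximin is 10; column maxima are 13 and 15, so General Y's minimax is 13. These differ, so the equilibrium is in mixed strategies.
Let General X play route A with probability p. General Y is indifferent when 13p + 4(1−p) = 10p + 15(1−p), giving p = 11/14.
Let General Y play defend A with probability q. General X is indifferent when 13q + 10(1−q) = 4q + 15(1−q), giving q = 5/14.
The value is 13·(5/14) + (10)·(9/14) = 155/14.

155/14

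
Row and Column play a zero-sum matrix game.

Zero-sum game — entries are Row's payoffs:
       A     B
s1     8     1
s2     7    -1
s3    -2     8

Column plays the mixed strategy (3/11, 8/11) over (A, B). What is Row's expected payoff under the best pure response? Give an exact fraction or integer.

58/11

s1: (8)·(3/11) + (1)·(8/11) = 32/11.
s2: (7)·(3/11) + (-1)·(8/11) = 13/11.
s3: (-2)·(3/11) + (8)·(8/11) = 58/11.
The best pure response is s3 with expected payoff 58/11.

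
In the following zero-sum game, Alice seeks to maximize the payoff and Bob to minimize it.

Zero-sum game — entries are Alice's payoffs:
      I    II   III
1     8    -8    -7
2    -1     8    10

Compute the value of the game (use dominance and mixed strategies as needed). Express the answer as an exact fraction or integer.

Column III is strictly dominated by II for Bob (it gives Alice more in every row).
The remaining 2×2 game on (1, 2) × (I, II) has no saddle point. Let Alice play 1 with probability p; indifference gives 8p − (1−p) = −8p + 8(1−p), so p = 9/25.
Similarly Bob's optimal q on I is 16/25, and the value is 8·(16/25) + (-8)·(9/25) = 56/25.

56/25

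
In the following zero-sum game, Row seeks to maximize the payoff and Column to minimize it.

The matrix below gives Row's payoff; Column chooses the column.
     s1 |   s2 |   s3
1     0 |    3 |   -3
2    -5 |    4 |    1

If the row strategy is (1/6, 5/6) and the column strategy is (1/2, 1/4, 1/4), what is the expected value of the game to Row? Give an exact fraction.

Against (1/2, 1/4, 1/4), each row's expected payoff is 1: 0; 2: -5/4.
Taking the (1/6, 5/6)-weighted average: (1/6)·(0) + (5/6)·(-5/4) = -25/24.

-25/24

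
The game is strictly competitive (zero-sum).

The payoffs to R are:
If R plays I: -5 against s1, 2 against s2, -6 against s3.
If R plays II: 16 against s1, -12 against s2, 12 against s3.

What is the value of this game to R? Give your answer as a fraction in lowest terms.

Column s1 is strictly dominated by s3 for C (it gives R more in every row).
The remaining 2×2 game on (I, II) × (s2, s3) has no saddle point. Let R play I with probability p; indifference gives 2p − 12(1−p) = −6p + 12(1−p), so p = 3/4.
Similarly C's optimal q on s2 is 9/16, and the value is 2·(9/16) + (-6)·(7/16) = -3/2.

-3/2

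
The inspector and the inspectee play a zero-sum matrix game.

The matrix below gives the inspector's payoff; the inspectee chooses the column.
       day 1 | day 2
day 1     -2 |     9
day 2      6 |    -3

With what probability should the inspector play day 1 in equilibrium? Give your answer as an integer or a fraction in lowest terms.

Row minima are -2 and -3, so the inspector's maximin is -2; column maxima are 6 and 9, so the inspectee's minimax is 6. These differ, so the equilibrium is in mixed strategies.
Let the inspector play day 1 with probability p. The inspectee is indifferent when −2p + 6(1−p) = 9p − 3(1−p), giving p = 9/20.

9/20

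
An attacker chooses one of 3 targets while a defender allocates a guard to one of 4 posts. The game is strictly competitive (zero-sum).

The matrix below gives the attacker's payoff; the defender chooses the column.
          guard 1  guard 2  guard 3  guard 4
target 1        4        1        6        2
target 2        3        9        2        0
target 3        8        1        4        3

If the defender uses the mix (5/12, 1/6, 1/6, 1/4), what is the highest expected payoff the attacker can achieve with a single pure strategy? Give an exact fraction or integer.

59/12

target 1: (4)·(5/12) + (1)·(1/6) + (6)·(1/6) + (2)·(1/4) = 10/3.
target 2: (3)·(5/12) + (9)·(1/6) + (2)·(1/6) + (0)·(1/4) = 37/12.
target 3: (8)·(5/12) + (1)·(1/6) + (4)·(1/6) + (3)·(1/4) = 59/12.
The best pure response is target 3 with expected payoff 59/12.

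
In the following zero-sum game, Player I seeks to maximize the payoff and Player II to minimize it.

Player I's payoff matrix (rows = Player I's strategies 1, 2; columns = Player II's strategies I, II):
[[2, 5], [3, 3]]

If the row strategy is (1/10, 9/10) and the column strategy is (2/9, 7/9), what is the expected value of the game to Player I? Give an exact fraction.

47/15

Against (2/9, 7/9), each row's expected payoff is 1: 13/3; 2: 3.
Taking the (1/10, 9/10)-weighted average: (1/10)·(13/3) + (9/10)·(3) = 47/15.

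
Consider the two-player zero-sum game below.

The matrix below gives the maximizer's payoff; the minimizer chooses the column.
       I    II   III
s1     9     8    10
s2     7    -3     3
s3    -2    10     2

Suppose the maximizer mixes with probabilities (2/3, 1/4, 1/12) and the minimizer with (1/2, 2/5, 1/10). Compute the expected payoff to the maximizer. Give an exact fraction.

403/60

Against (1/2, 2/5, 1/10), each row's expected payoff is s1: 87/10; s2: 13/5; s3: 16/5.
Taking the (2/3, 1/4, 1/12)-weighted average: (2/3)·(87/10) + (1/4)·(13/5) + (1/12)·(16/5) = 403/60.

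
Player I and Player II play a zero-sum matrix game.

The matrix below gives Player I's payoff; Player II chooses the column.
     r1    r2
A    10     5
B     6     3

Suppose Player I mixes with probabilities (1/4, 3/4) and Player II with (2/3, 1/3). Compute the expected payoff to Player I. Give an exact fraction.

35/6

Against (2/3, 1/3), each row's expected payoff is A: 25/3; B: 5.
Taking the (1/4, 3/4)-weighted average: (1/4)·(25/3) + (3/4)·(5) = 35/6.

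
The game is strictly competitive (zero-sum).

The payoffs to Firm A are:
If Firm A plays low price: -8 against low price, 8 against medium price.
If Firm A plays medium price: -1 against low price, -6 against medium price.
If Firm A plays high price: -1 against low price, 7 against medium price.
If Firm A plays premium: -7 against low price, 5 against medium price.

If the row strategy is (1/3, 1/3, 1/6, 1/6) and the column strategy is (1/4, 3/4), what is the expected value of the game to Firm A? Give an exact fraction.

Against (1/4, 3/4), each row's expected payoff is low price: 4; medium price: -19/4; high price: 5; premium: 2.
Taking the (1/3, 1/3, 1/6, 1/6)-weighted average: (1/3)·(4) + (1/3)·(-19/4) + (1/6)·(5) + (1/6)·(2) = 11/12.

11/12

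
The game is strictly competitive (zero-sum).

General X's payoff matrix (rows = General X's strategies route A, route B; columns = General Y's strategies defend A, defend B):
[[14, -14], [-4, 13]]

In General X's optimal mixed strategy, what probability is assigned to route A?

Row minima are -14 and -4, so General X's maximin is -4; column maxima are 14 and 13, so General Y's minimax is 13. These differ, so the equilibrium is in mixed strategies.
Let General X play route A with probability p. General Y is indifferent when 14p − 4(1−p) = −14p + 13(1−p), giving p = 17/45.

17/45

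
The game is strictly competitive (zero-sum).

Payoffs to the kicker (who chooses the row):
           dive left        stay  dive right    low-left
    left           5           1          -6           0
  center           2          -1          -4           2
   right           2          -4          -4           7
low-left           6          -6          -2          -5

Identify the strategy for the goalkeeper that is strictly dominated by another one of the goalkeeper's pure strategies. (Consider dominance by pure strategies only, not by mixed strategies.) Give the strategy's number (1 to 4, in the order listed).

The goalkeeper prefers columns that give the kicker less. Compare dive left with stay: 1 < 5, -1 < 2, -4 < 2, -6 < 6.
So stay strictly dominates dive left for the goalkeeper; dive left is strictly dominated.

1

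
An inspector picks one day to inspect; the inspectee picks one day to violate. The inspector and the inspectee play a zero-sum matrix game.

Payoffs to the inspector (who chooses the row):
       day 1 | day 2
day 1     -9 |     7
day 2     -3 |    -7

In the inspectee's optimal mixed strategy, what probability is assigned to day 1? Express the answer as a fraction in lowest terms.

7/10

Row minima are -9 and -7, so the inspector's maximin is -7; column maxima are -3 and 7, so the inspectee's minimax is -3. These differ, so the equilibrium is in mixed strategies.
Let the inspectee play day 1 with probability q. The inspector is indifferent when −9q + 7(1−q) = −3q − 7(1−q), giving q = 7/10.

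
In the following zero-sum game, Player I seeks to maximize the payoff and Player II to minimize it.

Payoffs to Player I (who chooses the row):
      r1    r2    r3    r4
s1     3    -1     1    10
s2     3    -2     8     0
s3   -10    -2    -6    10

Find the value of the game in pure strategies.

Row minima: -1, -2, -10 → Player I's maximin is -1.
Column maxima: 3, -1, 8, 10 → Player II's minimax is -1.
They coincide at (s1, r2), so the value is -1.

-1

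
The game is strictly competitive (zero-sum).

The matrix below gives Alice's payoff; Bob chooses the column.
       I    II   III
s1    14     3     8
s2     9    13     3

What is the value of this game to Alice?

19/3

Column I is strictly dominated by III for Bob (it gives Alice more in every row).
The remaining 2×2 game on (s1, s2) × (II, III) has no saddle point. Let Alice play s1 with probability p; indifference gives 3p + 13(1−p) = 8p + 3(1−p), so p = 2/3.
Similarly Bob's optimal q on II is 1/3, and the value is 3·(1/3) + (8)·(2/3) = 19/3.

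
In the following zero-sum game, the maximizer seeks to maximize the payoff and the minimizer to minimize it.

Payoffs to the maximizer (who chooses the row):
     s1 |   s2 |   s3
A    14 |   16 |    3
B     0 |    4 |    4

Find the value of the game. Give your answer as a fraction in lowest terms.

56/15

Column s2 is strictly dominated by s1 for the minimizer (it gives the maximizer more in every row).
The remaining 2×2 game on (A, B) × (s1, s3) has no saddle point. Let the maximizer play A with probability p; indifference gives 14p = 3p + 4(1−p), so p = 4/15.
Similarly the minimizer's optimal q on s1 is 1/15, and the value is 14·(1/15) + (3)·(14/15) = 56/15.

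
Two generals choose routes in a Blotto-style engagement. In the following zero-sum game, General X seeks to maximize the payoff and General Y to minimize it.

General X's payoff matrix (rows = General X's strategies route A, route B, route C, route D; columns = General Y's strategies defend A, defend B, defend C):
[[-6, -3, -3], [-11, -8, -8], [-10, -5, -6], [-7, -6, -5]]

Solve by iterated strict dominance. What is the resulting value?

Row route C is strictly dominated by row route A (-6>-10, -3>-5, -3>-6); eliminate route C.
Row route B is strictly dominated by row route A (-6>-11, -3>-8, -3>-8); eliminate route B.
Row route D is strictly dominated by row route A (-6>-7, -3>-6, -3>-5); eliminate route D.
Column defend C is strictly dominated by defend A for General Y (-6<-3); eliminate defend C.
Column defend B is strictly dominated by defend A for General Y (-6<-3); eliminate defend B.
Only (route A, defend A) remains, with payoff -6.

-6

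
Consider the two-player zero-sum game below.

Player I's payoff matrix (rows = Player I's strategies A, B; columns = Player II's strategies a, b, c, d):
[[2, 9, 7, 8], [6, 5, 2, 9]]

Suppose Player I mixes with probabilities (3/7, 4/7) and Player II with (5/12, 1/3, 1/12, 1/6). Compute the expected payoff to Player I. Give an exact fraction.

487/84

Against (5/12, 1/3, 1/12, 1/6), each row's expected payoff is A: 23/4; B: 35/6.
Taking the (3/7, 4/7)-weighted average: (3/7)·(23/4) + (4/7)·(35/6) = 487/84.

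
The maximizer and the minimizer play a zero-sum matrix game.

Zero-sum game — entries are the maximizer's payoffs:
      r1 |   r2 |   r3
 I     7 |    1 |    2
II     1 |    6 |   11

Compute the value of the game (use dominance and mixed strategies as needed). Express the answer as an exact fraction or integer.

41/11

Column r3 is strictly dominated by r2 for the minimizer (it gives the maximizer more in every row).
The remaining 2×2 game on (I, II) × (r1, r2) has no saddle point. Let the maximizer play I with probability p; indifference gives 7p + (1−p) = p + 6(1−p), so p = 5/11.
Similarly the minimizer's optimal q on r1 is 5/11, and the value is 7·(5/11) + (1)·(6/11) = 41/11.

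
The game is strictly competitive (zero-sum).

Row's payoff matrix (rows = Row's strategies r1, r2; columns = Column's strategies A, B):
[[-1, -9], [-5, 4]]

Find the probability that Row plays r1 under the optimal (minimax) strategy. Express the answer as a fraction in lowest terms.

9/17

Row minima are -9 and -5, so Row's maximin is -5; column maxima are -1 and 4, so Column's minimax is -1. These differ, so the equilibrium is in mixed strategies.
Let Row play r1 with probability p. Column is indifferent when −p − 5(1−p) = −9p + 4(1−p), giving p = 9/17.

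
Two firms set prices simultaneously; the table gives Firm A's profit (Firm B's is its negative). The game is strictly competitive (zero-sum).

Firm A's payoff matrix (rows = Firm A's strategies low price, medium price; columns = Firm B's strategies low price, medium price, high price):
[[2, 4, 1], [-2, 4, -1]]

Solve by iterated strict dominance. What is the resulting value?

Column medium price is strictly dominated by low price for Firm B (2<4, -2<4); eliminate medium price.
Row medium price is strictly dominated by row low price (2>-2, 1>-1); eliminate medium price.
Column low price is strictly dominated by high price for Firm B (1<2); eliminate low price.
Only (low price, high price) remains, with payoff 1.

1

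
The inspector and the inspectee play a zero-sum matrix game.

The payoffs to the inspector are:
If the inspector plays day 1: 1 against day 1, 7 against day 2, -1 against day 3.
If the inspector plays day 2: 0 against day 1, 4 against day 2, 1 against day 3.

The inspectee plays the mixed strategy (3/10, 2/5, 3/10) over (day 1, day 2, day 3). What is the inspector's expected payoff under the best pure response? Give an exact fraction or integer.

day 1: (1)·(3/10) + (7)·(2/5) + (-1)·(3/10) = 14/5.
day 2: (0)·(3/10) + (4)·(2/5) + (1)·(3/10) = 19/10.
The best pure response is day 1 with expected payoff 14/5.

14/5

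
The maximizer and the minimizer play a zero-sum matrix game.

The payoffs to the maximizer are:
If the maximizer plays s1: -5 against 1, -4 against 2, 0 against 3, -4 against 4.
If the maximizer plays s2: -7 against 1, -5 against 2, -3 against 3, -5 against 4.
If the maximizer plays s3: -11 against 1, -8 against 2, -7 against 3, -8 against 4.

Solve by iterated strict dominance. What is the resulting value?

Column 2 is strictly dominated by 1 for the minimizer (-5<-4, -7<-5, -11<-8); eliminate 2.
Column 4 is strictly dominated by 1 for the minimizer (-5<-4, -7<-5, -11<-8); eliminate 4.
Row s2 is strictly dominated by row s1 (-5>-7, 0>-3); eliminate s2.
Row s3 is strictly dominated by row s1 (-5>-11, 0>-7); eliminate s3.
Column 3 is strictly dominated by 1 for the minimizer (-5<0); eliminate 3.
Only (s1, 1) remains, with payoff -5.

-5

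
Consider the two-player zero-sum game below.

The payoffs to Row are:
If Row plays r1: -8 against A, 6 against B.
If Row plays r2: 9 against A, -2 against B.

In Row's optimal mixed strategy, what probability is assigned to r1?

Row minima are -8 and -2, so Row's maximin is -2; column maxima are 9 and 6, so Column's minimax is 6. These differ, so the equilibrium is in mixed strategies.
Let Row play r1 with probability p. Column is indifferent when −8p + 9(1−p) = 6p − 2(1−p), giving p = 11/25.

11/25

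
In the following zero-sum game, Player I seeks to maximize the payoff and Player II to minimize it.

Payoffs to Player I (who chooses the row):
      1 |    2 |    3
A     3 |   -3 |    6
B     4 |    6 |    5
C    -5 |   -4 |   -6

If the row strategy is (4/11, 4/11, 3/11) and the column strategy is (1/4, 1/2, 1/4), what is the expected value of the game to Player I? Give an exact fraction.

Against (1/4, 1/2, 1/4), each row's expected payoff is A: 3/4; B: 21/4; C: -19/4.
Taking the (4/11, 4/11, 3/11)-weighted average: (4/11)·(3/4) + (4/11)·(21/4) + (3/11)·(-19/4) = 39/44.

39/44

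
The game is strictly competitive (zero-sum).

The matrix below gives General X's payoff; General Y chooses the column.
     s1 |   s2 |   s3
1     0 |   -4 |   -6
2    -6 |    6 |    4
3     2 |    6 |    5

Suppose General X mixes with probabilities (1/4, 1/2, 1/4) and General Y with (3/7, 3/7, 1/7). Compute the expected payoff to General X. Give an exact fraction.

19/28

Against (3/7, 3/7, 1/7), each row's expected payoff is 1: -18/7; 2: 4/7; 3: 29/7.
Taking the (1/4, 1/2, 1/4)-weighted average: (1/4)·(-18/7) + (1/2)·(4/7) + (1/4)·(29/7) = 19/28.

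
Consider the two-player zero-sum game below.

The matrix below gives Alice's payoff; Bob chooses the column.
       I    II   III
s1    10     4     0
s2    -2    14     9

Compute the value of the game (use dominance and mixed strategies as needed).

30/7

Column II is strictly dominated by III for Bob (it gives Alice more in every row).
The remaining 2×2 game on (s1, s2) × (I, III) has no saddle point. Let Alice play s1 with probability p; indifference gives 10p − 2(1−p) = 9(1−p), so p = 11/21.
Similarly Bob's optimal q on I is 3/7, and the value is 10·(3/7) + (0)·(4/7) = 30/7.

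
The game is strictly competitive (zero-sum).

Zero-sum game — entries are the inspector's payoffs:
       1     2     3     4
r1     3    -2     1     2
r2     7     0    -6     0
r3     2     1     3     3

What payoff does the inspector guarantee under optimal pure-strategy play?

1

Row minima: -2, -6, 1 → the inspector's maximin is 1.
Column maxima: 7, 1, 3, 3 → the inspectee's minimax is 1.
They coincide at (r3, 2), so the value is 1.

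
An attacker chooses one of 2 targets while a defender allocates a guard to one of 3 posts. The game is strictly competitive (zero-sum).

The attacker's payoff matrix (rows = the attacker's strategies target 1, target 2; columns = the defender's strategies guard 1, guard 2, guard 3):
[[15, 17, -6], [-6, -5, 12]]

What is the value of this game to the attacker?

48/13

Column guard 2 is strictly dominated by guard 1 for the defender (it gives the attacker more in every row).
The remaining 2×2 game on (target 1, target 2) × (guard 1, guard 3) has no saddle point. Let the attacker play target 1 with probability p; indifference gives 15p − 6(1−p) = −6p + 12(1−p), so p = 6/13.
Similarly the defender's optimal q on guard 1 is 6/13, and the value is 15·(6/13) + (-6)·(7/13) = 48/13.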